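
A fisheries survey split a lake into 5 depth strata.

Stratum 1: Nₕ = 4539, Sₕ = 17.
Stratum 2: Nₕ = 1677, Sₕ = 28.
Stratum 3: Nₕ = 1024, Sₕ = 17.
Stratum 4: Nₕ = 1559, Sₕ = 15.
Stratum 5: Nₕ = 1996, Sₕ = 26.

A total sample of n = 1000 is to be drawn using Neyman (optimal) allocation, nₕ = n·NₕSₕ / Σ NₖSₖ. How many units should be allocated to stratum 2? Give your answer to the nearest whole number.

217

Σ NₕSₕ = 4539·17 + 1677·28 + 1024·17 + 1559·15 + 1996·26 = 216808.
Share for 2: 46956/216808 = 0.21658.
n_2 = 1000 × 0.21658 = 216.579... → 217.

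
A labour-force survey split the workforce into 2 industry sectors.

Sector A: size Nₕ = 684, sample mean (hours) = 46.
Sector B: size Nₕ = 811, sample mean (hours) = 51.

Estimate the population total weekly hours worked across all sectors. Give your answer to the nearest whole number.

72825

Estimate total by summing Nₕ·x̄ₕ over strata.
684·46 + 811·51 = 31464 + 41361 = 72825.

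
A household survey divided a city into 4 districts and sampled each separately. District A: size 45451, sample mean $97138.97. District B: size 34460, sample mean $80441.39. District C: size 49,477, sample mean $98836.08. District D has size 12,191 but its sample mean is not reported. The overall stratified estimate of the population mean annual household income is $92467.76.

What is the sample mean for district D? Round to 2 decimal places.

83201.27

N = 45451 + 34460 + 49477 + 12191 = 141579.
Overall total = μ·N = 92467.76·141579 = 13091492993.04.
Subtract the known strata: 45451·97138.97 + 34460·80441.39 + 49477·98836.08 = 12077186355.03.
Remaining total for district D: 13091492993.04 − 12077186355.03 = 1014306638.01.
Divide by its size: 1014306638.01 / 12191 = 83201.2663... → 83201.27.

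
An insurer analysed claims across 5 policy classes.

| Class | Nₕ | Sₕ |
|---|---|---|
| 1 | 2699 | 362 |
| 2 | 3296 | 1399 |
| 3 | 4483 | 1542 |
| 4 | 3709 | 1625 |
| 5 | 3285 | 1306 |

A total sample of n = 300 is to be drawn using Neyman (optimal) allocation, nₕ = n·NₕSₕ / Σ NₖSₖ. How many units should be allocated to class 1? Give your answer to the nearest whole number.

13

Σ NₕSₕ = 2699·362 + 3296·1399 + 4483·1542 + 3709·1625 + 3285·1306 = 22818263.
Share for 1: 977038/22818263 = 0.04282.
n_1 = 300 × 0.04282 = 12.845... → 13.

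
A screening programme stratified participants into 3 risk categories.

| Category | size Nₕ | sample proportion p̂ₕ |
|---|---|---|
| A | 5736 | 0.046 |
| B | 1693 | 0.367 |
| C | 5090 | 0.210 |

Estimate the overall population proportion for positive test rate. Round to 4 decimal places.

0.1561

Wₕ = Nₕ/N with N = 12519: 0.4582, 0.1352, 0.4066.
p̂_st = 0.4582·0.046 + 0.1352·0.367 + 0.4066·0.210 ≈ 0.156090... → 0.1561.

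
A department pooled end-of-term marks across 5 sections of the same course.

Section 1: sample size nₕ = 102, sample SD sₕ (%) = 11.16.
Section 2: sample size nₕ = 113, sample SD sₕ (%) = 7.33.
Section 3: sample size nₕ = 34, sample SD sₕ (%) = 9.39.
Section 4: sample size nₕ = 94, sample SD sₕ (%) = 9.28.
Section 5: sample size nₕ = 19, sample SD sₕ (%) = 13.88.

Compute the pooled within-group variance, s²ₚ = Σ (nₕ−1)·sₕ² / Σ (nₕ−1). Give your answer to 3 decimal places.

92.390

1: (102−1)·11.16² = 101·124.5456 = 12579.1056
2: (113−1)·7.33² = 112·53.7289 = 6017.6368
3: (34−1)·9.39² = 33·88.1721 = 2909.6793
4: (94−1)·9.28² = 93·86.1184 = 8009.0112
5: (19−1)·13.88² = 18·192.6544 = 3467.7792
Numerator = 32983.2121; denominator = Σ(nₕ−1) = 357.
s²ₚ = 32983.2121/357 = 92.38995... → 92.390.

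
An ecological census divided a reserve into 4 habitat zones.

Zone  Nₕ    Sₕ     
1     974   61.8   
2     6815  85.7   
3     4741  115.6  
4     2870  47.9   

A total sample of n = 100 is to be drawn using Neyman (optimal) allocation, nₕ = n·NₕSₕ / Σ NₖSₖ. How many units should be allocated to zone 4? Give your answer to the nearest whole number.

1: NₕSₕ = 974·61.8 = 60193.2
2: NₕSₕ = 6815·85.7 = 584045.5
3: NₕSₕ = 4741·115.6 = 548059.6
4: NₕSₕ = 2870·47.9 = 137473
Σ NₕSₕ = 1329771.3.
n_4 = 100·137473/1329771.3 = 10.338... → 10.

10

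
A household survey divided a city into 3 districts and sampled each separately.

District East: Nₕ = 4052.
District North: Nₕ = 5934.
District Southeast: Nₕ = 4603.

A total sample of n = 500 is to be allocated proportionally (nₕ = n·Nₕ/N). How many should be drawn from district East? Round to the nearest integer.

139

Share of district East = 4052/14589 = 0.27774.
Allocate 500 × 0.27774 = 138.872... → 139.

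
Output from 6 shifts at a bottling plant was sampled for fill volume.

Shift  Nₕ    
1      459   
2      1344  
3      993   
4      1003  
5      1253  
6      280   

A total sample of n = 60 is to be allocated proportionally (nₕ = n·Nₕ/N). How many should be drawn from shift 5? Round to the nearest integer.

N = 459 + 1344 + 993 + 1003 + 1253 + 280 = 5332.
n_5 = 60·1253/5332 = 14.100... → 14.

14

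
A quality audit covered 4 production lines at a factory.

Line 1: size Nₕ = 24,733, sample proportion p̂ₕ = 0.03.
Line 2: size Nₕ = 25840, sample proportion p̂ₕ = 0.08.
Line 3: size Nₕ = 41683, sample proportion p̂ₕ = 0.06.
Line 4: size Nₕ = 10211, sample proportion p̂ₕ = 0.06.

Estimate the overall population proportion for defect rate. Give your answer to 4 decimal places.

0.0578

N = 24733 + 25840 + 41683 + 10211 = 102467.
Overall proportion = Σ (Nₕ/N)·p̂ₕ.
Σ Nₕp̂ₕ = 741.99 + 2067.2 + 2500.98 + 612.66 = 5922.83.
5922.83 / 102467 = 0.057802... → 0.0578.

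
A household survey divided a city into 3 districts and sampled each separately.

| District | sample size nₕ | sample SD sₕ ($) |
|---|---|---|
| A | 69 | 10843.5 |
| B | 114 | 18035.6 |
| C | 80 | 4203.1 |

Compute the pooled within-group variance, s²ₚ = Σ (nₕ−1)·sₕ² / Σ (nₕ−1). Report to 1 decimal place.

Degrees of freedom: 68 + 113 + 79 = 260.
Σ(nₕ−1)sₕ² = 68·117581492.25 + 113·325282867.36 + 79·17666049.61 = 46148123403.87.
s²ₚ = 46148123403.87 / 260 = 177492782.323... → 177492782.3.

177492782.3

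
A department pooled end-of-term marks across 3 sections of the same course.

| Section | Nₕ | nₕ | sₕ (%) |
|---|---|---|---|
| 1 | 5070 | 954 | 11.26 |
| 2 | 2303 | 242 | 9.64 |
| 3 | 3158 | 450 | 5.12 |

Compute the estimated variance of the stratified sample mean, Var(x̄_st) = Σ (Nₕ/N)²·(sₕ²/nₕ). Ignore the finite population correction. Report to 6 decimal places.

0.054407

N = 10531; Wₕ = Nₕ/N.
section 1: (5070/10531)²·11.26²/954 = 0.030803857
section 2: (2303/10531)²·9.64²/242 = 0.018364849
section 3: (3158/10531)²·5.12²/450 = 0.005238566
Sum = 0.054407272 → 0.054407.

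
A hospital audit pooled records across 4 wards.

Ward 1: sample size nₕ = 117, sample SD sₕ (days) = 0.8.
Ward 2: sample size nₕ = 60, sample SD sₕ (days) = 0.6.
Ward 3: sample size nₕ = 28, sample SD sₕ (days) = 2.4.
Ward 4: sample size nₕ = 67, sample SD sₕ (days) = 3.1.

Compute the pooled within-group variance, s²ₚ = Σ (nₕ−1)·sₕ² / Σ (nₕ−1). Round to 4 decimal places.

3.3032

Degrees of freedom: 116 + 59 + 27 + 66 = 268.
Σ(nₕ−1)sₕ² = 116·0.64 + 59·0.36 + 27·5.76 + 66·9.61 = 885.26.
s²ₚ = 885.26 / 268 = 3.303209... → 3.3032.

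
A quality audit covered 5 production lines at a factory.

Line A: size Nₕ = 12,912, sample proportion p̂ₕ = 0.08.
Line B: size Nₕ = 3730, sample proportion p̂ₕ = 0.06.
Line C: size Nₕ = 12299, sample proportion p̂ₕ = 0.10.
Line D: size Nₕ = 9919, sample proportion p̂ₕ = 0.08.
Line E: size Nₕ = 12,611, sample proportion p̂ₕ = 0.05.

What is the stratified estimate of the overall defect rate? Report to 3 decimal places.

0.076

N = 12912 + 3730 + 12299 + 9919 + 12611 = 51471.
Overall proportion = Σ (Nₕ/N)·p̂ₕ.
Σ Nₕp̂ₕ = 1032.96 + 223.8 + 1229.9 + 793.52 + 630.55 = 3910.73.
3910.73 / 51471 = 0.07598... → 0.076.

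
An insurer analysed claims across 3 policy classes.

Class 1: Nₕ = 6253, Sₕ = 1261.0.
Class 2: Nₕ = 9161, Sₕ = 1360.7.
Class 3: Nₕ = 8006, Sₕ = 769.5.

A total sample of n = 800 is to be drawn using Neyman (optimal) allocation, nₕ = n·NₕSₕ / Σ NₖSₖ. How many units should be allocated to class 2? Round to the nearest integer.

Σ NₕSₕ = 6253·1261.0 + 9161·1360.7 + 8006·769.5 = 26511022.7.
Share for 2: 12465372.7/26511022.7 = 0.47020.
n_2 = 800 × 0.47020 = 376.157... → 376.

376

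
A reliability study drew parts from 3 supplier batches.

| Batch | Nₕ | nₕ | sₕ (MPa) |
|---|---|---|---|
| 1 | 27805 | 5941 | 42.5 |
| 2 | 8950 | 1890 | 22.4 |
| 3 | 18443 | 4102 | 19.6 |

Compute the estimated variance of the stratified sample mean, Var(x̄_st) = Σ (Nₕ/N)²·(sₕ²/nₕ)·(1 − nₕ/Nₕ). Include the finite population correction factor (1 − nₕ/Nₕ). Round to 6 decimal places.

N = 55198. Term for each stratum: Wₕ²sₕ²/nₕ·(1−nₕ/Nₕ).
Var(x̄_st) = 0.060663036 + 0.005505735 + 0.008129818 = 0.074298588 → 0.074299.

0.074299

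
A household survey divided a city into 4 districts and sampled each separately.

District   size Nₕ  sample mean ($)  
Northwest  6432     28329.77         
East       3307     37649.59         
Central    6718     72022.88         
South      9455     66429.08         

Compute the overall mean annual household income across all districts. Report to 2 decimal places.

54749.19

x̄_st = (Σ Nₕx̄ₕ) / (Σ Nₕ) = (6432·28329.77 + 3307·37649.59 + 6718·72022.88 + 9455·66429.08) / 25912
= 1418660934.01 / 25912 = 54749.1870... → 54749.19.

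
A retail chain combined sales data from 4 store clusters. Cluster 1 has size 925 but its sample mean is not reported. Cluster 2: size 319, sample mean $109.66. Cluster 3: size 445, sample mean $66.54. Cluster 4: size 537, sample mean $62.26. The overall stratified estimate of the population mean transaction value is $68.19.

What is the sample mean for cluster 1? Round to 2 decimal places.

Σ Nₕx̄ₕ = N·μ, so 925·x̄_1 = 2226·68.19 − (319·109.66 + 445·66.54 + 537·62.26).
= 151790.94 − 98025.46 = 53765.48.
x̄_1 = 53765.48 / 925 = 58.1248... → 58.12.

58.12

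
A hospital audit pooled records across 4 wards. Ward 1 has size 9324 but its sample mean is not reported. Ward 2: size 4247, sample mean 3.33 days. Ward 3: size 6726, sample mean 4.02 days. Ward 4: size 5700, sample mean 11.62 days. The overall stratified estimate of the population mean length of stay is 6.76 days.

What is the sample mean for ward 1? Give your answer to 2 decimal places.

7.33

Σ Nₕx̄ₕ = N·μ, so 9324·x̄_1 = 25997·6.76 − (4247·3.33 + 6726·4.02 + 5700·11.62).
= 175739.72 − 107415.03 = 68324.69.
x̄_1 = 68324.69 / 9324 = 7.3278... → 7.33.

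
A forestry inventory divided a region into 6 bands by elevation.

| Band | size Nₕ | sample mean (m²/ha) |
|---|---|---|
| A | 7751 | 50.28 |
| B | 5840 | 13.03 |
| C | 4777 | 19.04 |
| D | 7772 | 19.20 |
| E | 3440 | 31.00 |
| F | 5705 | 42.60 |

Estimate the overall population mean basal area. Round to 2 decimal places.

29.92

N = 7751 + 5840 + 4777 + 7772 + 3440 + 5705 = 35285.
Overall mean = Σ (Nₕ/N)·x̄ₕ — weight by population share, not a simple average.
Σ Nₕx̄ₕ = 7751·50.28 + 5840·13.03 + 4777·19.04 + 7772·19.20 + 3440·31.00 + 5705·42.60 = 389720.28 + 76095.2 + 90954.08 + 149222.4 + 106640 + 243033 = 1055664.96.
Divide by N: 1055664.96 / 35285 = 29.9182... → 29.92.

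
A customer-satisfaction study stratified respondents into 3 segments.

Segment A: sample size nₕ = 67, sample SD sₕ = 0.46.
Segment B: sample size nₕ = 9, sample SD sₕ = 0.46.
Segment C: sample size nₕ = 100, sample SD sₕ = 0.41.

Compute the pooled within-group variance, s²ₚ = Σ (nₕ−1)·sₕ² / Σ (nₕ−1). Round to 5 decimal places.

0.18671

A: (67−1)·0.46² = 66·0.2116 = 13.9656
B: (9−1)·0.46² = 8·0.2116 = 1.6928
C: (100−1)·0.41² = 99·0.1681 = 16.6419
Numerator = 32.3003; denominator = Σ(nₕ−1) = 173.
s²ₚ = 32.3003/173 = 0.1867069... → 0.18671.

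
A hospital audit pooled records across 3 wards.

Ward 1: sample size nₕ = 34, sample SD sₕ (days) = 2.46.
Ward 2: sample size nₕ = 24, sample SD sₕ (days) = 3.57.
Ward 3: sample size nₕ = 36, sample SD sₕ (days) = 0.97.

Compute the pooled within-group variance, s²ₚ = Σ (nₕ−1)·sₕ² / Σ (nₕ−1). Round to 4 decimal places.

5.7777

1: (34−1)·2.46² = 33·6.0516 = 199.7028
2: (24−1)·3.57² = 23·12.7449 = 293.1327
3: (36−1)·0.97² = 35·0.9409 = 32.9315
Numerator = 525.767; denominator = Σ(nₕ−1) = 91.
s²ₚ = 525.767/91 = 5.777659... → 5.7777.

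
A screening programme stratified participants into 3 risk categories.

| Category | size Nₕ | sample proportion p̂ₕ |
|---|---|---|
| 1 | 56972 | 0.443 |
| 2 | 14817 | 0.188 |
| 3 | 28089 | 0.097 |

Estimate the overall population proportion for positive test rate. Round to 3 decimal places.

N = 56972 + 14817 + 28089 = 99878.
Overall proportion = Σ (Nₕ/N)·p̂ₕ.
Σ Nₕp̂ₕ = 25238.596 + 2785.596 + 2724.633 = 30748.825.
30748.825 / 99878 = 0.30786... → 0.308.

0.308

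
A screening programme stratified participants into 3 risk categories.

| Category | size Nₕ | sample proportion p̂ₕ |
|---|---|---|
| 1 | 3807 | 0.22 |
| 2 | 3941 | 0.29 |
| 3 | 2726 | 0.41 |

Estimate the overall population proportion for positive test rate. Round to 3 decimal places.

N = 3807 + 3941 + 2726 = 10474.
Overall proportion = Σ (Nₕ/N)·p̂ₕ.
Σ Nₕp̂ₕ = 837.54 + 1142.89 + 1117.66 = 3098.09.
3098.09 / 10474 = 0.29579... → 0.296.

0.296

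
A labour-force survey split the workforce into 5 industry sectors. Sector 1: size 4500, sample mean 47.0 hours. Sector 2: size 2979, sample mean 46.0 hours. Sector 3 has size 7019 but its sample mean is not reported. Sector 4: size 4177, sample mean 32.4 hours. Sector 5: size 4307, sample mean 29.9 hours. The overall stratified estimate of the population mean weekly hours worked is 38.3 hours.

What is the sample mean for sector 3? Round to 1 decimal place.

38.1

Σ Nₕx̄ₕ = N·μ, so 7019·x̄_3 = 22982·38.3 − (4500·47.0 + 2979·46.0 + 4177·32.4 + 4307·29.9).
= 880210.6 − 612648.1 = 267562.5.
x̄_3 = 267562.5 / 7019 = 38.120... → 38.1.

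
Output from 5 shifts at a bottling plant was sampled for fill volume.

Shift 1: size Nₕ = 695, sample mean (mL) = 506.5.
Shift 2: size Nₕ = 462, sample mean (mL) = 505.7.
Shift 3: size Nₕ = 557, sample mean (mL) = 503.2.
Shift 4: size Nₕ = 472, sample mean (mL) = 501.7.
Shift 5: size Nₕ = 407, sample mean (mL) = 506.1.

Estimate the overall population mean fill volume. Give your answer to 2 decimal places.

N = 695 + 462 + 557 + 472 + 407 = 2593.
The stratified mean weights each stratum mean by its population share Nₕ/N.
Σ Nₕx̄ₕ = 695·506.5 + 462·505.7 + 557·503.2 + 472·501.7 + 407·506.1 = 352017.5 + 233633.4 + 280282.4 + 236802.4 + 205982.7 = 1308718.4.
Divide by N: 1308718.4 / 2593 = 504.7121... → 504.71.

504.71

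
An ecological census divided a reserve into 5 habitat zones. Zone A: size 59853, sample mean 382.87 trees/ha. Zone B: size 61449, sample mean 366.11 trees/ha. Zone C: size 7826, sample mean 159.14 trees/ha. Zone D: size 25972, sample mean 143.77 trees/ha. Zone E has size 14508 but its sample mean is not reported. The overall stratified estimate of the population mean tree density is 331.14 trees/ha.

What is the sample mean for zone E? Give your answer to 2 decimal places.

N = 59853 + 61449 + 7826 + 25972 + 14508 = 169608.
Overall total = μ·N = 331.14·169608 = 56163993.12.
Subtract the known strata: 59853·382.87 + 61449·366.11 + 7826·159.14 + 25972·143.77 = 50392435.58.
Remaining total for zone E: 56163993.12 − 50392435.58 = 5771557.54.
Divide by its size: 5771557.54 / 14508 = 397.8190... → 397.82.

397.82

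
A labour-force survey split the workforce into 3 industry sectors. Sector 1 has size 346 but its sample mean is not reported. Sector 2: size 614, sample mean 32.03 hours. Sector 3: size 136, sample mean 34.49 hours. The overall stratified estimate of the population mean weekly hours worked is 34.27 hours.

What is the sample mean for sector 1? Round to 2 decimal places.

N = 346 + 614 + 136 = 1096.
Overall total = μ·N = 34.27·1096 = 37559.92.
Subtract the known strata: 614·32.03 + 136·34.49 = 24357.06.
Remaining total for sector 1: 37559.92 − 24357.06 = 13202.86.
Divide by its size: 13202.86 / 346 = 38.1586... → 38.16.

38.16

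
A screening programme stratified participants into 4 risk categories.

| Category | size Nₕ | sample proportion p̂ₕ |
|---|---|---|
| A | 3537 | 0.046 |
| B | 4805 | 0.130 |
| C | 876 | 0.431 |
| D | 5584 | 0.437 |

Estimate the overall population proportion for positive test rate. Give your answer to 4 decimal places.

0.2436

Wₕ = Nₕ/N with N = 14802: 0.2390, 0.3246, 0.0592, 0.3772.
p̂_st = 0.2390·0.046 + 0.3246·0.130 + 0.0592·0.431 + 0.3772·0.437 ≈ 0.243556... → 0.2436.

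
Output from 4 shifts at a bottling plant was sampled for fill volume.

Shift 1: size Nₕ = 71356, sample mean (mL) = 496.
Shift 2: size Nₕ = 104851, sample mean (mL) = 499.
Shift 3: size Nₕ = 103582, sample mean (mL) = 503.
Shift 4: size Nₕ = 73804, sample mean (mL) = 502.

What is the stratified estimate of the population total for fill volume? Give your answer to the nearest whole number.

1: 71356·496 = 35392576
2: 104851·499 = 52320649
3: 103582·503 = 52101746
4: 73804·502 = 37049608
τ̂ = Σ Nₕx̄ₕ = 176864579.

176864579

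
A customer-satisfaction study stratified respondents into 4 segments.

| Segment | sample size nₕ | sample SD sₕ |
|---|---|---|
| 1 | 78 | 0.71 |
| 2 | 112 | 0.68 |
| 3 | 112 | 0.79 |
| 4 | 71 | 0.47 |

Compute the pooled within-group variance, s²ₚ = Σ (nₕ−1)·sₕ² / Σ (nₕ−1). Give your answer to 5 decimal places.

1: (78−1)·0.71² = 77·0.5041 = 38.8157
2: (112−1)·0.68² = 111·0.4624 = 51.3264
3: (112−1)·0.79² = 111·0.6241 = 69.2751
4: (71−1)·0.47² = 70·0.2209 = 15.463
Numerator = 174.8802; denominator = Σ(nₕ−1) = 369.
s²ₚ = 174.8802/369 = 0.4739301... → 0.47393.

0.47393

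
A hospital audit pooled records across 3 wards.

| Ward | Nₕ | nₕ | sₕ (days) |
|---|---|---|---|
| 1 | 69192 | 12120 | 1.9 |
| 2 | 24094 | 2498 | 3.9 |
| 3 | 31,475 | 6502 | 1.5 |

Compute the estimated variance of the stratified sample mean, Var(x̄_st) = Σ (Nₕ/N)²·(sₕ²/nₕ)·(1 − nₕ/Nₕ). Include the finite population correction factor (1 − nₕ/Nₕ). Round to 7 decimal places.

N = 124761. Term for each stratum: Wₕ²sₕ²/nₕ·(1−nₕ/Nₕ).
Var(x̄_st) = 0.0000755659 + 0.0002035454 + 0.0000174749 = 0.0002965862 → 0.0002966.

0.0002966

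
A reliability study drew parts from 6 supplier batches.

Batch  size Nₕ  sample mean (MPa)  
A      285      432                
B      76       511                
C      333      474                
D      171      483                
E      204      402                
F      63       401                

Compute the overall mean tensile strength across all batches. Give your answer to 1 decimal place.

N = 285 + 76 + 333 + 171 + 204 + 63 = 1132.
Weight each subgroup mean by Nₕ/N and sum.
Σ Nₕx̄ₕ = 285·432 + 76·511 + 333·474 + 171·483 + 204·402 + 63·401 = 123120 + 38836 + 157842 + 82593 + 82008 + 25263 = 509662.
Divide by N: 509662 / 1132 = 450.231... → 450.2.

450.2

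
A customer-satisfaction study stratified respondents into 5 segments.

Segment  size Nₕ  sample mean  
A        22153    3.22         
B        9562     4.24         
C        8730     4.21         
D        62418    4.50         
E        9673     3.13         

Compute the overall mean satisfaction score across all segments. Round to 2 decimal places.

4.09

x̄_st = (Σ Nₕx̄ₕ) / (Σ Nₕ) = (22153·3.22 + 9562·4.24 + 8730·4.21 + 62418·4.50 + 9673·3.13) / 112536
= 459786.33 / 112536 = 4.0857... → 4.09.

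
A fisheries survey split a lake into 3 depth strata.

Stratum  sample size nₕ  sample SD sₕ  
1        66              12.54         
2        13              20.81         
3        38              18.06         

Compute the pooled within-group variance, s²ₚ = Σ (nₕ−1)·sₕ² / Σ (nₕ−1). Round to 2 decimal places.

241.11

1: (66−1)·12.54² = 65·157.2516 = 10221.354
2: (13−1)·20.81² = 12·433.0561 = 5196.6732
3: (38−1)·18.06² = 37·326.1636 = 12068.0532
Numerator = 27486.0804; denominator = Σ(nₕ−1) = 114.
s²ₚ = 27486.0804/114 = 241.1060... → 241.11.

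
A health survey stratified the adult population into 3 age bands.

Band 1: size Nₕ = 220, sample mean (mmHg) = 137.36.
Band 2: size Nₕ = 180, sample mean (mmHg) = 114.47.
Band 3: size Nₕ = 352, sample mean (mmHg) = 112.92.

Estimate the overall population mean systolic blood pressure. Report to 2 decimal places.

120.44

N = 220 + 180 + 352 = 752.
The stratified mean weights each stratum mean by its population share Nₕ/N.
Σ Nₕx̄ₕ = 220·137.36 + 180·114.47 + 352·112.92 = 30219.2 + 20604.6 + 39747.84 = 90571.64.
Divide by N: 90571.64 / 752 = 120.4410... → 120.44.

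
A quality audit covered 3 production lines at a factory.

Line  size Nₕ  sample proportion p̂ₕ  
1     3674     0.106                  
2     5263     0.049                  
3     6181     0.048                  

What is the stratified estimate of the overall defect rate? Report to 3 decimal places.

N = 3674 + 5263 + 6181 = 15118.
Overall proportion = Σ (Nₕ/N)·p̂ₕ.
Σ Nₕp̂ₕ = 389.444 + 257.887 + 296.688 = 944.019.
944.019 / 15118 = 0.06244... → 0.062.

0.062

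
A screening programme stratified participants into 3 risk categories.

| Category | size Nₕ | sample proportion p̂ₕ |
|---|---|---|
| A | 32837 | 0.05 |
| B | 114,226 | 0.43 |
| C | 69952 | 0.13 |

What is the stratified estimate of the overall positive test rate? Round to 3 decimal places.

0.276

N = 32837 + 114226 + 69952 = 217015.
Overall proportion = Σ (Nₕ/N)·p̂ₕ.
Σ Nₕp̂ₕ = 1641.85 + 49117.18 + 9093.76 = 59852.79.
59852.79 / 217015 = 0.27580... → 0.276.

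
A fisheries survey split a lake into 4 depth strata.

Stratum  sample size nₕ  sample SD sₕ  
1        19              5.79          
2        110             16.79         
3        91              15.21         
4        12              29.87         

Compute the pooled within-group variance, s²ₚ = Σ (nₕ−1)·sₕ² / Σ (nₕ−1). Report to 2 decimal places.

271.78

1: (19−1)·5.79² = 18·33.5241 = 603.4338
2: (110−1)·16.79² = 109·281.9041 = 30727.5469
3: (91−1)·15.21² = 90·231.3441 = 20820.969
4: (12−1)·29.87² = 11·892.2169 = 9814.3859
Numerator = 61966.3356; denominator = Σ(nₕ−1) = 228.
s²ₚ = 61966.3356/228 = 271.7822... → 271.78.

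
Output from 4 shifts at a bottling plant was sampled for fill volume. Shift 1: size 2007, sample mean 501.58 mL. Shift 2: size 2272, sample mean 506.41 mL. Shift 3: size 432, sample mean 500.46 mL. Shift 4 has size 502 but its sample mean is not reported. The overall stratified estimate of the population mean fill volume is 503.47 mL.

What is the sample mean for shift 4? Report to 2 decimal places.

N = 2007 + 2272 + 432 + 502 = 5213.
Overall total = μ·N = 503.47·5213 = 2624589.11.
Subtract the known strata: 2007·501.58 + 2272·506.41 + 432·500.46 = 2373433.3.
Remaining total for shift 4: 2624589.11 − 2373433.3 = 251155.81.
Divide by its size: 251155.81 / 502 = 500.3104... → 500.31.

500.31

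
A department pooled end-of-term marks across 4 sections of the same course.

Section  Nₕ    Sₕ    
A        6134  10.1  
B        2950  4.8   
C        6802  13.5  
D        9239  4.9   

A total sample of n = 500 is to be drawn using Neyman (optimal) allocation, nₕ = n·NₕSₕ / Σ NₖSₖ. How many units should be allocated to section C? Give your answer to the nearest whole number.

Σ NₕSₕ = 6134·10.1 + 2950·4.8 + 6802·13.5 + 9239·4.9 = 213211.5.
Share for C: 91827/213211.5 = 0.43069.
n_C = 500 × 0.43069 = 215.343... → 215.

215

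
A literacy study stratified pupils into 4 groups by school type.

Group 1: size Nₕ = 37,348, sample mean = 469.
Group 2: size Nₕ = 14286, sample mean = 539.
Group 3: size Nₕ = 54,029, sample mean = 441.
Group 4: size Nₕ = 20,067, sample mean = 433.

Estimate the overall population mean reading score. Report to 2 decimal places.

N = 125730; weights Wₕ = Nₕ/N = (0.2970, 0.1136, 0.4297, 0.1596).
x̄_st = Σ Wₕ·x̄ₕ = 0.2970·469 + 0.1136·539 + 0.4297·441 + 0.1596·433 ≈ 459.1757...
→ 459.18.

459.18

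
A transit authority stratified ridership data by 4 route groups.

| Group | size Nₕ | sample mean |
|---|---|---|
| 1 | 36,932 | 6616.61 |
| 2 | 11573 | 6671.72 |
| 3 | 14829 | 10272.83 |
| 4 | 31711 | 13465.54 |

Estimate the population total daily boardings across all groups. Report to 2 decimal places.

1: 36932·6616.61 = 244364640.52
2: 11573·6671.72 = 77211815.56
3: 14829·10272.83 = 152335796.07
4: 31711·13465.54 = 427005738.94
τ̂ = Σ Nₕx̄ₕ = 900917991.09.

900917991.09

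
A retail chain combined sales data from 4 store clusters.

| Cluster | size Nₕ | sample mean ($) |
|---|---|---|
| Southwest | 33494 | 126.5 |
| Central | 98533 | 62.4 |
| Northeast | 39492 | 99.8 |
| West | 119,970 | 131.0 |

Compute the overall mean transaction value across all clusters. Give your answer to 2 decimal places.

x̄_st = (Σ Nₕx̄ₕ) / (Σ Nₕ) = (33494·126.5 + 98533·62.4 + 39492·99.8 + 119970·131.0) / 291489
= 30042821.8 / 291489 = 103.0667... → 103.07.

103.07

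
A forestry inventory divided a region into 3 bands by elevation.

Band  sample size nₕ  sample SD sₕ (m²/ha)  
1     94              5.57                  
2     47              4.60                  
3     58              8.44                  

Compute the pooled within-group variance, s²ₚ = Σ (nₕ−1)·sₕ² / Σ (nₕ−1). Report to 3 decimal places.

1: (94−1)·5.57² = 93·31.0249 = 2885.3157
2: (47−1)·4.60² = 46·21.16 = 973.36
3: (58−1)·8.44² = 57·71.2336 = 4060.3152
Numerator = 7918.9909; denominator = Σ(nₕ−1) = 196.
s²ₚ = 7918.9909/196 = 40.40301... → 40.403.

40.403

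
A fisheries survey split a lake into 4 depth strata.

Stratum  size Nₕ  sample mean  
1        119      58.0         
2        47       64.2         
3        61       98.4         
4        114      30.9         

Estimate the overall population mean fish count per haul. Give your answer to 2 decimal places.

57.02

N = 341; weights Wₕ = Nₕ/N = (0.3490, 0.1378, 0.1789, 0.3343).
x̄_st = Σ Wₕ·x̄ₕ = 0.3490·58.0 + 0.1378·64.2 + 0.1789·98.4 + 0.3343·30.9 ≈ 57.0217...
→ 57.02.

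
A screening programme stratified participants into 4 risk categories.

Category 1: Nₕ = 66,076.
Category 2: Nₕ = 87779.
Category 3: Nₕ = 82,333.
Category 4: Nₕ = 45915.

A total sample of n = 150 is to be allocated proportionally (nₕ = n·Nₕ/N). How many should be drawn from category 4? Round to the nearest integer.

24

N = 66076 + 87779 + 82333 + 45915 = 282103.
n_4 = 150·45915/282103 = 24.414... → 24.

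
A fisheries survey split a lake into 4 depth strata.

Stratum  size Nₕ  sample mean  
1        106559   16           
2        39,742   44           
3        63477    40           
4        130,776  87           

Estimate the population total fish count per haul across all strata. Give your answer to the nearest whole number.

17370184

Estimate total by summing Nₕ·x̄ₕ over strata.
106559·16 + 39742·44 + 63477·40 + 130776·87 = 1704944 + 1748648 + 2539080 + 11377512 = 17370184.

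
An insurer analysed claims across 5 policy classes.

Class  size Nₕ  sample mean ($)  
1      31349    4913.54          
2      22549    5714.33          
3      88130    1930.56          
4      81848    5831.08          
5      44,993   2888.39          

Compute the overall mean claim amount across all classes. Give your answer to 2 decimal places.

3943.36

x̄_st = (Σ Nₕx̄ₕ) / (Σ Nₕ) = (31349·4913.54 + 22549·5714.33 + 88130·1930.56 + 81848·5831.08 + 44993·2888.39) / 268869
= 1060246812.54 / 268869 = 3943.3583... → 3943.36.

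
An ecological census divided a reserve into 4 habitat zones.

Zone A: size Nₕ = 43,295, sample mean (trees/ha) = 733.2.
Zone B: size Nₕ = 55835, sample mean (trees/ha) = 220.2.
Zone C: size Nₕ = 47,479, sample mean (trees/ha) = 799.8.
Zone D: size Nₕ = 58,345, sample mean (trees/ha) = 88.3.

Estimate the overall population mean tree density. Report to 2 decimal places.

N = 204954; weights Wₕ = Nₕ/N = (0.2112, 0.2724, 0.2317, 0.2847).
x̄_st = Σ Wₕ·x̄ₕ = 0.2112·733.2 + 0.2724·220.2 + 0.2317·799.8 + 0.2847·88.3 ≈ 425.2873...
→ 425.29.

425.29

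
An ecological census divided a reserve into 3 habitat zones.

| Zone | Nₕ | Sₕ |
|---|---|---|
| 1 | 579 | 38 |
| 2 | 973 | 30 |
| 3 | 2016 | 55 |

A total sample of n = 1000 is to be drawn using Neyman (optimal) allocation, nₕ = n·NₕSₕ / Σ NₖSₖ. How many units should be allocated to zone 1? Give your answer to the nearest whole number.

Σ NₕSₕ = 579·38 + 973·30 + 2016·55 = 162072.
Share for 1: 22002/162072 = 0.13575.
n_1 = 1000 × 0.13575 = 135.754... → 136.

136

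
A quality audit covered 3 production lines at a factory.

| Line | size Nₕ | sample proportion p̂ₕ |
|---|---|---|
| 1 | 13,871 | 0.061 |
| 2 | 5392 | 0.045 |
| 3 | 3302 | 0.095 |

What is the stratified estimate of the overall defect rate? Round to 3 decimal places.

N = 13871 + 5392 + 3302 = 22565.
Overall proportion = Σ (Nₕ/N)·p̂ₕ.
Σ Nₕp̂ₕ = 846.131 + 242.64 + 313.69 = 1402.461.
1402.461 / 22565 = 0.06215... → 0.062.

0.062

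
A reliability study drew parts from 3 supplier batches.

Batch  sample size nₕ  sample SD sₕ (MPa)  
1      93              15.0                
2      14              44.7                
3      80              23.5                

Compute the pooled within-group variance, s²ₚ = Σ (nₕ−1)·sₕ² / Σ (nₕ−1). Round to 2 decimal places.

Degrees of freedom: 92 + 13 + 79 = 184.
Σ(nₕ−1)sₕ² = 92·225 + 13·1998.09 + 79·552.25 = 90302.92.
s²ₚ = 90302.92 / 184 = 490.7767... → 490.78.

490.78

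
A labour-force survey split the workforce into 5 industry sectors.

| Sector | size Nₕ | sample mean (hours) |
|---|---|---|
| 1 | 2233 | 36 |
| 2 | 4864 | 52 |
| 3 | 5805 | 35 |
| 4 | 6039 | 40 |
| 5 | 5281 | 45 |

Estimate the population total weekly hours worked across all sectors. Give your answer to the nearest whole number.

1: 2233·36 = 80388
2: 4864·52 = 252928
3: 5805·35 = 203175
4: 6039·40 = 241560
5: 5281·45 = 237645
τ̂ = Σ Nₕx̄ₕ = 1015696.

1015696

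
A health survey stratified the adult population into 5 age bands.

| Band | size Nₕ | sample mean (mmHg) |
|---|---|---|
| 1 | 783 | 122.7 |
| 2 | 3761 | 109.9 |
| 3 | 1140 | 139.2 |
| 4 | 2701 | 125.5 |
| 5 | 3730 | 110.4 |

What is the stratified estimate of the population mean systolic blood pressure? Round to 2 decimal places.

117.12

N = 783 + 3761 + 1140 + 2701 + 3730 = 12115.
The stratified mean weights each stratum mean by its population share Nₕ/N.
Σ Nₕx̄ₕ = 783·122.7 + 3761·109.9 + 1140·139.2 + 2701·125.5 + 3730·110.4 = 96074.1 + 413333.9 + 158688 + 338975.5 + 411792 = 1418863.5.
Divide by N: 1418863.5 / 12115 = 117.1163... → 117.12.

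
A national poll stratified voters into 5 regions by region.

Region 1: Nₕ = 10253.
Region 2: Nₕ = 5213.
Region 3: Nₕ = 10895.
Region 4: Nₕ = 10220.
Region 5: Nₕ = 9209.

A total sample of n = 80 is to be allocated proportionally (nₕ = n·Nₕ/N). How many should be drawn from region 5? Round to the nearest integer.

16

N = 10253 + 5213 + 10895 + 10220 + 9209 = 45790.
n_5 = 80·9209/45790 = 16.089... → 16.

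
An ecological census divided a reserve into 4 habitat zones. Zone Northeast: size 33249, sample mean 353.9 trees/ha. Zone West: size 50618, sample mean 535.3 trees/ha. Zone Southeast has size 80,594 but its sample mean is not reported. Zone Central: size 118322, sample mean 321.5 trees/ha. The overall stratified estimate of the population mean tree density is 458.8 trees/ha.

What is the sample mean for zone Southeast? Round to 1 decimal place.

655.6

Σ Nₕx̄ₕ = N·μ, so 80594·x̄_Southeast = 282783·458.8 − (33249·353.9 + 50618·535.3 + 118322·321.5).
= 129740840.4 − 76903159.5 = 52837680.9.
x̄_Southeast = 52837680.9 / 80594 = 655.603... → 655.6.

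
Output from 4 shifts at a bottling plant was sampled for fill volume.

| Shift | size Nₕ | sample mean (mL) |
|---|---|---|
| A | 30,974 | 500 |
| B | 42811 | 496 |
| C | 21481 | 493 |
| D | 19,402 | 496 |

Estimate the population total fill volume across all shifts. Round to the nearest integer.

A: 30974·500 = 15487000
B: 42811·496 = 21234256
C: 21481·493 = 10590133
D: 19402·496 = 9623392
τ̂ = Σ Nₕx̄ₕ = 56934781.

56934781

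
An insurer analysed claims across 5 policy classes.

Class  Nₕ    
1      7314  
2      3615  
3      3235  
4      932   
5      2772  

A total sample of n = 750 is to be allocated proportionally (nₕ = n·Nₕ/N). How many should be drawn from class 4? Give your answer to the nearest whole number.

N = 7314 + 3615 + 3235 + 932 + 2772 = 17868.
n_4 = 750·932/17868 = 39.120... → 39.

39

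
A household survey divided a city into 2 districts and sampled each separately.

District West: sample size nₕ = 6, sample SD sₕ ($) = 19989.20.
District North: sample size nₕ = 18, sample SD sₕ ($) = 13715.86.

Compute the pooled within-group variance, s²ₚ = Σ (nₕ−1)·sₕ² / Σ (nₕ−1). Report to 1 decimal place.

Degrees of freedom: 5 + 17 = 22.
Σ(nₕ−1)sₕ² = 5·399568116.64 + 17·188124815.5396 = 5195962447.3732.
s²ₚ = 5195962447.3732 / 22 = 236180111.244... → 236180111.2.

236180111.2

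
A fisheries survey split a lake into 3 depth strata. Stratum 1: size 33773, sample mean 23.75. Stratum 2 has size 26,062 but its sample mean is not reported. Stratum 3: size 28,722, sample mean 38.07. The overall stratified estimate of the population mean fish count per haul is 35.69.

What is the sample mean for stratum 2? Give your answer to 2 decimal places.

48.54

N = 33773 + 26062 + 28722 = 88557.
Overall total = μ·N = 35.69·88557 = 3160599.33.
Subtract the known strata: 33773·23.75 + 28722·38.07 = 1895555.29.
Remaining total for stratum 2: 3160599.33 − 1895555.29 = 1265044.04.
Divide by its size: 1265044.04 / 26062 = 48.5398... → 48.54.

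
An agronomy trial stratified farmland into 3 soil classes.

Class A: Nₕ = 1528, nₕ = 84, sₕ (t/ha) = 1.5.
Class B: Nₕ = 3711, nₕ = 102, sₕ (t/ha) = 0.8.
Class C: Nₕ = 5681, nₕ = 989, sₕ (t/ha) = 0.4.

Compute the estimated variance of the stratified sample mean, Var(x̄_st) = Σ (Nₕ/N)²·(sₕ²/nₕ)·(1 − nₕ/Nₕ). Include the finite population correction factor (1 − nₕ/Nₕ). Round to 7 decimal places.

N = 10920. Term for each stratum: Wₕ²sₕ²/nₕ·(1−nₕ/Nₕ).
Var(x̄_st) = 0.0004956196 + 0.0007047131 + 0.0000361627 = 0.0012364955 → 0.0012365.

0.0012365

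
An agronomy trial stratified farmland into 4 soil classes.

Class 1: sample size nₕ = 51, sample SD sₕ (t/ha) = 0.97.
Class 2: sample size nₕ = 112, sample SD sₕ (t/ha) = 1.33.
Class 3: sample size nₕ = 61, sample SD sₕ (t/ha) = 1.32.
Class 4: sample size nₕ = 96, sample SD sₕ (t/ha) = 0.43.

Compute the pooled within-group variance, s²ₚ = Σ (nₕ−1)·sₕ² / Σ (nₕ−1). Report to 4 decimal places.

Degrees of freedom: 50 + 111 + 60 + 95 = 316.
Σ(nₕ−1)sₕ² = 50·0.9409 + 111·1.7689 + 60·1.7424 + 95·0.1849 = 365.5024.
s²ₚ = 365.5024 / 316 = 1.156653... → 1.1567.

1.1567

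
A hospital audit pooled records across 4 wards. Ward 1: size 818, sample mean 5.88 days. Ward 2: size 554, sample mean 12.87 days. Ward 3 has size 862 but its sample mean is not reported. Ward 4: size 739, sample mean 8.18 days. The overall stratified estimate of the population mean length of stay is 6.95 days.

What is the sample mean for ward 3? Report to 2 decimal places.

N = 818 + 554 + 862 + 739 = 2973.
Overall total = μ·N = 6.95·2973 = 20662.35.
Subtract the known strata: 818·5.88 + 554·12.87 + 739·8.18 = 17984.84.
Remaining total for ward 3: 20662.35 − 17984.84 = 2677.51.
Divide by its size: 2677.51 / 862 = 3.1062... → 3.11.

3.11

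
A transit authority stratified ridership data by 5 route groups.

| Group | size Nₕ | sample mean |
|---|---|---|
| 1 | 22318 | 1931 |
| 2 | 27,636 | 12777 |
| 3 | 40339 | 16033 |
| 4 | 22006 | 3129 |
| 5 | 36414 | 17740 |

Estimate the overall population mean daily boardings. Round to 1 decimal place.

N = 22318 + 27636 + 40339 + 22006 + 36414 = 148713.
The stratified mean weights each stratum mean by its population share Nₕ/N.
Σ Nₕx̄ₕ = 22318·1931 + 27636·12777 + 40339·16033 + 22006·3129 + 36414·17740 = 43096058 + 353105172 + 646755187 + 68856774 + 645984360 = 1757797551.
Divide by N: 1757797551 / 148713 = 11820.067... → 11820.1.

11820.1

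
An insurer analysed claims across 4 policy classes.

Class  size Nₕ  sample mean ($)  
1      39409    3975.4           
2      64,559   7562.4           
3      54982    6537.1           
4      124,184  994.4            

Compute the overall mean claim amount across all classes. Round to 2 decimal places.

N = 39409 + 64559 + 54982 + 124184 = 283134.
The stratified mean weights each stratum mean by its population share Nₕ/N.
Σ Nₕx̄ₕ = 39409·3975.4 + 64559·7562.4 + 54982·6537.1 + 124184·994.4 = 156666538.6 + 488220981.6 + 359422832.2 + 123488569.6 = 1127798922.
Divide by N: 1127798922 / 283134 = 3983.2691... → 3983.27.

3983.27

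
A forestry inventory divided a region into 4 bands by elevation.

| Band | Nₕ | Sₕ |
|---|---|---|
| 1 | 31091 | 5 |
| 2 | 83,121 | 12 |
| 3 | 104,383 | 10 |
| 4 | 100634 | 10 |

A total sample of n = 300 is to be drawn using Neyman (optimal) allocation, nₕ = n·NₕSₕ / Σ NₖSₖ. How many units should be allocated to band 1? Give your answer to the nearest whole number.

Σ NₕSₕ = 31091·5 + 83121·12 + 104383·10 + 100634·10 = 3203077.
Share for 1: 155455/3203077 = 0.04853.
n_1 = 300 × 0.04853 = 14.560... → 15.

15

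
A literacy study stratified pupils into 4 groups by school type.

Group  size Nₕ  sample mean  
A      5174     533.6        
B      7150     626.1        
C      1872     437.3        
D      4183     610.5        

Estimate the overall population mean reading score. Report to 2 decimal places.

N = 5174 + 7150 + 1872 + 4183 = 18379.
The stratified mean weights each stratum mean by its population share Nₕ/N.
Σ Nₕx̄ₕ = 5174·533.6 + 7150·626.1 + 1872·437.3 + 4183·610.5 = 2760846.4 + 4476615 + 818625.6 + 2553721.5 = 10609808.5.
Divide by N: 10609808.5 / 18379 = 577.2789... → 577.28.

577.28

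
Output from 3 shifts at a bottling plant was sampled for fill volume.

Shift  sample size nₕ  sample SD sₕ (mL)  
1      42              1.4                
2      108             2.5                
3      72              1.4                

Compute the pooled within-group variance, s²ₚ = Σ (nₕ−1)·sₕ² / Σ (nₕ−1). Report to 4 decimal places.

Degrees of freedom: 41 + 107 + 71 = 219.
Σ(nₕ−1)sₕ² = 41·1.96 + 107·6.25 + 71·1.96 = 888.27.
s²ₚ = 888.27 / 219 = 4.056027... → 4.0560.

4.0560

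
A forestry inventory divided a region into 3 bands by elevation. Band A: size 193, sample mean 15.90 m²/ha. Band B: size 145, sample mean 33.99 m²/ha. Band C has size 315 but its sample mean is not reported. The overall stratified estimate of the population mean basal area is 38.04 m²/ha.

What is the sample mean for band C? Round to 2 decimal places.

53.47

N = 193 + 145 + 315 = 653.
Overall total = μ·N = 38.04·653 = 24840.12.
Subtract the known strata: 193·15.90 + 145·33.99 = 7997.25.
Remaining total for band C: 24840.12 − 7997.25 = 16842.87.
Divide by its size: 16842.87 / 315 = 53.4694... → 53.47.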